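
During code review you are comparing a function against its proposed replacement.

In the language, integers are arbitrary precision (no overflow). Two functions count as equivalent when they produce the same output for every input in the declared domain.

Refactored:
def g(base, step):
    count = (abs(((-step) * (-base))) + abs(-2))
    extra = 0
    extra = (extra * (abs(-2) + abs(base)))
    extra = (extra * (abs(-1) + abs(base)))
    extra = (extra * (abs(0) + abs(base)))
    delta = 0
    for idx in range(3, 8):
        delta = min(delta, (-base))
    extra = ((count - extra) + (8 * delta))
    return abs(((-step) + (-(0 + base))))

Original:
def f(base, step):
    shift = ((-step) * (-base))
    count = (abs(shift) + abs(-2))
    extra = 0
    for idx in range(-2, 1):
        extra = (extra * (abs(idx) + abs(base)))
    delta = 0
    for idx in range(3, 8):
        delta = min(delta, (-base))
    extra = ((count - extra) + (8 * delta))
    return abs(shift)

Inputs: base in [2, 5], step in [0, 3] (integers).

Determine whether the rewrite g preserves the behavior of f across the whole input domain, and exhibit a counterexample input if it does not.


At base=2, step=0: f gives 0, g gives 2.
verdict: not equivalent; witness: base=2, step=0


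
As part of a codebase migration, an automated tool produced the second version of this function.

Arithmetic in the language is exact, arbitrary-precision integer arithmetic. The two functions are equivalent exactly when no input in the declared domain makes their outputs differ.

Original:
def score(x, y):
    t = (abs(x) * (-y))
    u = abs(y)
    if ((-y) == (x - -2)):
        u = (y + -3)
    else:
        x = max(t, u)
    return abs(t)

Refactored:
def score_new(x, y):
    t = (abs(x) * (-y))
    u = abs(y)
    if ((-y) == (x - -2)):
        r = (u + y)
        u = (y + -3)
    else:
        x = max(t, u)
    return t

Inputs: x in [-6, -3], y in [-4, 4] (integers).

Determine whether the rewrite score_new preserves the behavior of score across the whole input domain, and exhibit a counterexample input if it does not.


Not equivalent: x=-6, y=1 separates them (6 vs -6).
score: t := -6 | u := 1 | ((-y) == (x - -2)): false | x := 1 | result 6
score_new: t := -6 | u := 1 | ((-y) == (x - -2)): false | x := 1 | result -6
verdict: not equivalent; witness: x=-6, y=1


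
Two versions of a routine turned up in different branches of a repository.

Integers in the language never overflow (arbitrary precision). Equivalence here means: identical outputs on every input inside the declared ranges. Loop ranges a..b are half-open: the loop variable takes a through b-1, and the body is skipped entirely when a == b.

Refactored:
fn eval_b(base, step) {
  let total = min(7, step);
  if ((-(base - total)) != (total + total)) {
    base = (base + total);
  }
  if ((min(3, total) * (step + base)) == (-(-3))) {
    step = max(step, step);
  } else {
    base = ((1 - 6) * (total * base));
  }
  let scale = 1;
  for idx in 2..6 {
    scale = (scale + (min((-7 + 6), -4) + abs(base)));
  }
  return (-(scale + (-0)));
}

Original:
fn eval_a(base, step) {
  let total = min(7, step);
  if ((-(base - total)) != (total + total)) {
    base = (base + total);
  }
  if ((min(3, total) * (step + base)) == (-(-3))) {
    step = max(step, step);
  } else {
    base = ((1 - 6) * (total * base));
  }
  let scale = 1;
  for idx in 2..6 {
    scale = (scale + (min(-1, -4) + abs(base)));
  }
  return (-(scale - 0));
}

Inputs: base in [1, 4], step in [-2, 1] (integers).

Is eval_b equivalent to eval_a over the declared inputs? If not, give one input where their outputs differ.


Differences: constant usage differs, plus arithmetic usage differs — yet all 16 inputs agree.
verdict: equivalent


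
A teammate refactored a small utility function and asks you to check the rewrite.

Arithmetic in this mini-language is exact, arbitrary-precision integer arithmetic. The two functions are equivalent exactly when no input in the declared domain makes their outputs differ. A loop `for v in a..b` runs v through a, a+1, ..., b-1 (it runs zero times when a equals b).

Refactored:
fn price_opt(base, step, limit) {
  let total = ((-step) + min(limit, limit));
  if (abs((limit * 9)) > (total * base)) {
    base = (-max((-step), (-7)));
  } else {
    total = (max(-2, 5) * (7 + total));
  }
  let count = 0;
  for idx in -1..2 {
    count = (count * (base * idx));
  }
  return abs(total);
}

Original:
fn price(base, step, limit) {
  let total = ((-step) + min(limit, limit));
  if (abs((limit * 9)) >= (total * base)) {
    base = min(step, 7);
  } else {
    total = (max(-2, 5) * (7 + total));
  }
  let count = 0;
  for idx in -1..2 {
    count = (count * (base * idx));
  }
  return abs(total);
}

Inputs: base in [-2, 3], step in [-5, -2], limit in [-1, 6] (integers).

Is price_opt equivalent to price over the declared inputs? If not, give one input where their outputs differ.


There is a counterexample at base=0, step=-5, limit=0: 5 on one side, 60 on the other.
price: total becomes 5; next (abs((limit * 9)) >= (total * base)) evaluates to true; next base becomes -5; next count becomes 0; next at idx=-1:; next count becomes 0; next at idx=0:; next count becomes 0; next at idx=1:; next count becomes 0; next final value 5
price_opt: total becomes 5; next (abs((limit * 9)) > (total * base)) evaluates to false; next total becomes 60; next count becomes 0; next at idx=-1:; next count becomes 0; next at idx=0:; next count becomes 0; next at idx=1:; next count becomes 0; next final value 60
verdict: not equivalent; witness: base=0, step=-5, limit=0


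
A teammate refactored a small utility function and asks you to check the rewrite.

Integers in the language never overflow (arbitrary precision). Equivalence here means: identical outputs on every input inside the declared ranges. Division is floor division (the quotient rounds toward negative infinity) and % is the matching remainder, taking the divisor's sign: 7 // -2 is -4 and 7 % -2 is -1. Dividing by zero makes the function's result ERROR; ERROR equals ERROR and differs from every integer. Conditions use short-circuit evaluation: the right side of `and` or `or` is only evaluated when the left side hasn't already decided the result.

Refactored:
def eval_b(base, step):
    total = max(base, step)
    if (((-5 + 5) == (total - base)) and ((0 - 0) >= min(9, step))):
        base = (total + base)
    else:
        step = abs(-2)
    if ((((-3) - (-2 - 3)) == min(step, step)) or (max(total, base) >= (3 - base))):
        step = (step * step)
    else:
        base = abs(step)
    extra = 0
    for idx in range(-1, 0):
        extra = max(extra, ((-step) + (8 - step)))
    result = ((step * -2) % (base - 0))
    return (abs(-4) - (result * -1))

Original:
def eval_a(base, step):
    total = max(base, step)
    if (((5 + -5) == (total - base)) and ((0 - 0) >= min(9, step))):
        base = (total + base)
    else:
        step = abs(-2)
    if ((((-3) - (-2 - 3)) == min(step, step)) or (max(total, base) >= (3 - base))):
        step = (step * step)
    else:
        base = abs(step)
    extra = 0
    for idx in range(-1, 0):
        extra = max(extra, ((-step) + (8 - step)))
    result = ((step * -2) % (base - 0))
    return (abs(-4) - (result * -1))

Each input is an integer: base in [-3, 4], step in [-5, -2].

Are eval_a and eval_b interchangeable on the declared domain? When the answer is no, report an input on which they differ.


Reading the diff, among the changes: same computation, different form.
One worked example (base=2, step=-3) — eval_a: total becomes 2; next (((5 + -5) == (total - base)) and ((0 - 0) >= min(9, step))) evaluates to true; next base becomes 4; next ((((-3) - (-2 - 3)) == min(step, step)) or (max(total, base) >= (3 - base))) evaluates to true; next step becomes 9; next extra becomes 0; next at idx=-1:; next extra becomes 0; next result becomes 2; next final value 6; eval_b: total becomes 2; next (((-5 + 5) == (total - base)) and ((0 - 0) >= min(9, step))) evaluates to true; next base becomes 4; next ((((-3) - (-2 - 3)) == min(step, step)) or (max(total, base) >= (3 - base))) evaluates to true; next step becomes 9; next extra becomes 0; next at idx=-1:; next extra becomes 0; next result becomes 2; next final value 6; agreement on 6.
Across all 32 domain points the two functions coincide.
verdict: equivalent


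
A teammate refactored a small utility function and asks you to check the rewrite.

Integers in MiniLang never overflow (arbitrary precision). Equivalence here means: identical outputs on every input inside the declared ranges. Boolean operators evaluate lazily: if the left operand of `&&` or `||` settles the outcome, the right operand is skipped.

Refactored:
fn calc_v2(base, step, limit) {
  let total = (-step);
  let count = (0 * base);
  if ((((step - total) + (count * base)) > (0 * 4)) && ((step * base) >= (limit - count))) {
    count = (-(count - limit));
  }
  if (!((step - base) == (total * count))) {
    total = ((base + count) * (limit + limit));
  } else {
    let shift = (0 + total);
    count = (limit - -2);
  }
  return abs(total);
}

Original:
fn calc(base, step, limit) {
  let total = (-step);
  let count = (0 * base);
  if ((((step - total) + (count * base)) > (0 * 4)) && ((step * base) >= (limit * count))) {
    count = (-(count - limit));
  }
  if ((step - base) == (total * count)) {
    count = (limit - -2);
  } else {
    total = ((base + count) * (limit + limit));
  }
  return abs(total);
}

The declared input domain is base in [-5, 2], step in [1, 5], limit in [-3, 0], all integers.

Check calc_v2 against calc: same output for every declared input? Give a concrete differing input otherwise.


There is a counterexample at base=-3, step=1, limit=-3: 18 on one side, 36 on the other.
calc: total = -1; count = 0; ((((step - total) + (count * base)) > (0 * 4)) && ((step * base) >= (limit * count))) -> false; ((step - base) == (total * count)) -> false; total = 18; return 18
calc_v2: total = -1; count = 0; ((((step - total) + (count * base)) > (0 * 4)) && ((step * base) >= (limit - count))) -> true; count = -3; (!((step - base) == (total * count))) -> true; total = 36; return 36
verdict: not equivalent; witness: base=-3, step=1, limit=-3


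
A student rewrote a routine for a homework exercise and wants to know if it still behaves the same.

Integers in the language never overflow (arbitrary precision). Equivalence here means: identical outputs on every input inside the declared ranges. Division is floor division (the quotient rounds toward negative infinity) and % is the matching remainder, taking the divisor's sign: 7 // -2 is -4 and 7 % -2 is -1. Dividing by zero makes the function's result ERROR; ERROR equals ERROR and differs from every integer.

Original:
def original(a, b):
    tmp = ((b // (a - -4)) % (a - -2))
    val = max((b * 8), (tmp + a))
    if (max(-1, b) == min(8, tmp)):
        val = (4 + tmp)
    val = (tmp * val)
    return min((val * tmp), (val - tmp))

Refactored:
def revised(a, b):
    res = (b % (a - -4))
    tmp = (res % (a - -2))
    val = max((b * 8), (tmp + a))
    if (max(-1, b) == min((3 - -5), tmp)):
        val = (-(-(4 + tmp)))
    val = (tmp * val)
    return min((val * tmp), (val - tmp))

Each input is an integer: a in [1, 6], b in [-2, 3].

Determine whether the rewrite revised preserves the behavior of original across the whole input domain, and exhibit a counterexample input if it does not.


Try a=1, b=-2.
original: tmp := 2 | val := 3 | (max(-1, b) == min(8, tmp)): false | val := 6 | result 4
revised: res := 3 | tmp := 0 | val := 1 | (max(-1, b) == min((3 - -5), tmp)): false | val := 0 | result 0
4 vs 0 — the two versions disagree here.
verdict: not equivalent; witness: a=1, b=-2


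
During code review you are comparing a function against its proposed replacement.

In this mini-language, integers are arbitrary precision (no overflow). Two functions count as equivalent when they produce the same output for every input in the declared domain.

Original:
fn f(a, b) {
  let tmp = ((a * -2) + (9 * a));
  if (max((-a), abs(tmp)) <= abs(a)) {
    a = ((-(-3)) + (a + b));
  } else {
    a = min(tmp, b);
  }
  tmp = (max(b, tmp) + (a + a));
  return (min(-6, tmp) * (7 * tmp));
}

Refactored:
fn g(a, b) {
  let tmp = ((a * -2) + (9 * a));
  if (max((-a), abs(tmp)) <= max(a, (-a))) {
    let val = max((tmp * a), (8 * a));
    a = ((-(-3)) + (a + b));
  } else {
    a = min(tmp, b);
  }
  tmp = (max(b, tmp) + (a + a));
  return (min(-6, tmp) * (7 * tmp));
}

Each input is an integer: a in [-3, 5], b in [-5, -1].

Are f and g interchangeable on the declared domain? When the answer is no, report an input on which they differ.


Equivalent — the differences include local variable names differ, arithmetic usage differs, min/max/abs usage differs, constant usage differs, statement counts differ, yet no declared input distinguishes the two.
One worked example (a=1, b=-2) — f: tmp := 7 | (max((-a), abs(tmp)) <= abs(a)): false | a := -2 | tmp := 3 | result -126; g: tmp := 7 | (max((-a), abs(tmp)) <= max(a, (-a))): false | a := -2 | tmp := 3 | result -126; agreement on -126.
Sweeping the whole domain (45 inputs) finds no disagreement.
verdict: equivalent


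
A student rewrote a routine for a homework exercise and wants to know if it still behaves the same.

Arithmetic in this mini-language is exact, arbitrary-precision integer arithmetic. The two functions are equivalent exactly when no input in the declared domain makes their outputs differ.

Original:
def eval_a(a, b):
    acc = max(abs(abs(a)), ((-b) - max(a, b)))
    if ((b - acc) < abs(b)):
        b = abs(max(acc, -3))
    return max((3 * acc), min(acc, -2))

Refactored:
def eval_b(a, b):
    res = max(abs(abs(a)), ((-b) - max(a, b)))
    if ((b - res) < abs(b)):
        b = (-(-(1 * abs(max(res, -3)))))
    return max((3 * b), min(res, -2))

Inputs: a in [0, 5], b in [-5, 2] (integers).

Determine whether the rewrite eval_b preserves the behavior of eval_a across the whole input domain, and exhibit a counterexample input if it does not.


Take a=0, b=1.
eval_a: acc = 0; ((b - acc) < abs(b)) -> false; return 0
eval_b: res = 0; ((b - res) < abs(b)) -> false; return 3
0 and 3 differ, so these are not the same function on this domain.
verdict: not equivalent; witness: a=0, b=1


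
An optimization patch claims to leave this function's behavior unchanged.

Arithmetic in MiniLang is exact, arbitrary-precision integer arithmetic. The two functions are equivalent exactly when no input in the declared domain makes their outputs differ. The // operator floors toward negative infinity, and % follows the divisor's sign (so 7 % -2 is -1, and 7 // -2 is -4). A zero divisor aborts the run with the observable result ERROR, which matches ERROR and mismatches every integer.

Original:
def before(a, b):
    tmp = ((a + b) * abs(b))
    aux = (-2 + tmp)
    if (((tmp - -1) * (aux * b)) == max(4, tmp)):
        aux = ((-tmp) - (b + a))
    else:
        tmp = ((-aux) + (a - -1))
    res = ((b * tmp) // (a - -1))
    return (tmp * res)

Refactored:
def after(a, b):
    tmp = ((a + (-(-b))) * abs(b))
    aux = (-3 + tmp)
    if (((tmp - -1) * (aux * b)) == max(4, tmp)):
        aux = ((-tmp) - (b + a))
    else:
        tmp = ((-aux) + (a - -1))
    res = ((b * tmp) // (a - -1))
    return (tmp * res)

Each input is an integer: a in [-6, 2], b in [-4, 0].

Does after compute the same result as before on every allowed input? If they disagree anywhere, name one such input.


Take a=-6, b=-4.
before: tmp := -40 | aux := -42 | (((tmp - -1) * (aux * b)) == max(4, tmp)): false | tmp := 37 | res := 29 | result 1073
after: tmp := -40 | aux := -43 | (((tmp - -1) * (aux * b)) == max(4, tmp)): false | tmp := 38 | res := 30 | result 1140
1073 against 1140: the behavior changed.
verdict: not equivalent; witness: a=-6, b=-4


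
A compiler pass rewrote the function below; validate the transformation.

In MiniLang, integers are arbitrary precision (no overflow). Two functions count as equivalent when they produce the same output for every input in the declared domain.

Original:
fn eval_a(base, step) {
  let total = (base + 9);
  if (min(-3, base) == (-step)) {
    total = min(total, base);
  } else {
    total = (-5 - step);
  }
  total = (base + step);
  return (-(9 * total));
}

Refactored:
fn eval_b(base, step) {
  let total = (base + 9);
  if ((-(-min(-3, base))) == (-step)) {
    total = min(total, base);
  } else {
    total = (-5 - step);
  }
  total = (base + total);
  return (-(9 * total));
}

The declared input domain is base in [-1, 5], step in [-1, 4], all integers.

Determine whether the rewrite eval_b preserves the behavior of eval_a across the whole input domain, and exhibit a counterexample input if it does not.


There is a counterexample at base=-1, step=-1: 18 on one side, 45 on the other.
eval_a: total becomes 8; next (min(-3, base) == (-step)) evaluates to false; next total becomes -4; next total becomes -2; next final value 18
eval_b: total becomes 8; next ((-(-min(-3, base))) == (-step)) evaluates to false; next total becomes -4; next total becomes -5; next final value 45
verdict: not equivalent; witness: base=-1, step=-1


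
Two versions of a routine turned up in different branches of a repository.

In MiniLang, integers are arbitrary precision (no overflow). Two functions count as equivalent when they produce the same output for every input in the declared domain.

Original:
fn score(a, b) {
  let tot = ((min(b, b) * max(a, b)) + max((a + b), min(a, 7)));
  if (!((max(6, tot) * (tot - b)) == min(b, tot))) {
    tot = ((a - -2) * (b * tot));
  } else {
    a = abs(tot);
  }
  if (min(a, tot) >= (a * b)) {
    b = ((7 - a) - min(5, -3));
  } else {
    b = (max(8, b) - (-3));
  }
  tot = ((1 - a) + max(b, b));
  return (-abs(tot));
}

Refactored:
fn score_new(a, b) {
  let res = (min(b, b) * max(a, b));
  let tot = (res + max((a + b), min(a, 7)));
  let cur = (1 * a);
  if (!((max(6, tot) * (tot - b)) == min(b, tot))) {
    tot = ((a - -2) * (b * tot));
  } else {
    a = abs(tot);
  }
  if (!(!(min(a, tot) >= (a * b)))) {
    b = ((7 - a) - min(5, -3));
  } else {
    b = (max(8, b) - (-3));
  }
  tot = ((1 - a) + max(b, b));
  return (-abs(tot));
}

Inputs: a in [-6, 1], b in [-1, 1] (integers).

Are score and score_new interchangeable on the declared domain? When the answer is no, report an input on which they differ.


This is a faithful refactor — statement counts differ, and local variable names differ, and arithmetic usage differs, and boolean connective usage differs, and constant usage differs, but the computed results match everywhere.
As a probe, take a=-5, b=-1: score runs tot := -4 | (!((max(6, tot) * (tot - b)) == min(b, tot))): true | tot := -12 | (min(a, tot) >= (a * b)): false | b := 11 | tot := 17 | result -17; score_new runs res := 1 | tot := -4 | cur := -5 | (!((max(6, tot) * (tot - b)) == min(b, tot))): true | tot := -12 | (!(!(min(a, tot) >= (a * b)))): false | b := 11 | tot := 17 | result -17; both end at -17.
Sweeping the whole domain (24 inputs) finds no disagreement.
verdict: equivalent


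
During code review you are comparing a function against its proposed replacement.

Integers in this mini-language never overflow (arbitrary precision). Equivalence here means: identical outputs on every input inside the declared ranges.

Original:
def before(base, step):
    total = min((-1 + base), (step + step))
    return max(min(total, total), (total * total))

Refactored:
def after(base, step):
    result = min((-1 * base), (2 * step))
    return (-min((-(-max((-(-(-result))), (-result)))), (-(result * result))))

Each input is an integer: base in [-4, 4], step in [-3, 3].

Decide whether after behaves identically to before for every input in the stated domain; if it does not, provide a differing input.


There is a counterexample at base=-4, step=-2: 25 on one side, 16 on the other.
before: total becomes -5; next final value 25
after: result becomes -4; next final value 16
verdict: not equivalent; witness: base=-4, step=-2


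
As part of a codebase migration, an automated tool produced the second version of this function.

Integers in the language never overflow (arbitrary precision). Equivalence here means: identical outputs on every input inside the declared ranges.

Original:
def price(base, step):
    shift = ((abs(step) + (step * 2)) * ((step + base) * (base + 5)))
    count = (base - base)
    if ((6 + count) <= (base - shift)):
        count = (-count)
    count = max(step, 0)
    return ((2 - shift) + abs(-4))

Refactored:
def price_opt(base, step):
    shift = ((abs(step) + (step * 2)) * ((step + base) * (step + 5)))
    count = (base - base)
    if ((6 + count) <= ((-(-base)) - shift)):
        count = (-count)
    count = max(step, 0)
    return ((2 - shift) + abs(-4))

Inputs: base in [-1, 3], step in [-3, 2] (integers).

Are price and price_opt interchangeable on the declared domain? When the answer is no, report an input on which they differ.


Evaluate both at base=-1, step=-3.
price: shift becomes 48; next count becomes 0; next ((6 + count) <= (base - shift)) evaluates to false; next count becomes 0; next final value -42
price_opt: shift becomes 24; next count becomes 0; next ((6 + count) <= ((-(-base)) - shift)) evaluates to false; next count becomes 0; next final value -18
-42 against -18: the behavior changed.
verdict: not equivalent; witness: base=-1, step=-3


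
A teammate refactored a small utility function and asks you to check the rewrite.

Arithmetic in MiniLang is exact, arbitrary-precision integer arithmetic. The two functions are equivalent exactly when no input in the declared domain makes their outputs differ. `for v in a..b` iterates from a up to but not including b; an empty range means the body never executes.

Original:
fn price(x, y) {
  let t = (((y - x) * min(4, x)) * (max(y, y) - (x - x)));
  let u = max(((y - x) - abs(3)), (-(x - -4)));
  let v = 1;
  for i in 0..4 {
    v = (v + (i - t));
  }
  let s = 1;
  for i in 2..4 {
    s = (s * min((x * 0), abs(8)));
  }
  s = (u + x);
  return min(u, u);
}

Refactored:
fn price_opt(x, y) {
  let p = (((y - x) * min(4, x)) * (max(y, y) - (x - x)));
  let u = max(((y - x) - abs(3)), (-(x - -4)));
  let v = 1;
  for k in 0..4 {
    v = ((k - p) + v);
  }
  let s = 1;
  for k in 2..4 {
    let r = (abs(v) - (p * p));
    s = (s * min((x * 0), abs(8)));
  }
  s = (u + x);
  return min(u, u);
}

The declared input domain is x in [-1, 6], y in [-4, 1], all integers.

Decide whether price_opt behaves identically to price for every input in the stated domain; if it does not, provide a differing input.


Equivalent — the differences include statement counts differ; also local variable names differ; also arithmetic usage differs; also min/max/abs usage differs, yet no declared input distinguishes the two.
Spot check at x=1, y=-2 — price: t becomes 6; next u becomes -5; next v becomes 1; next at i=0:; next v becomes -5; next at i=1:; next v becomes -10; next at i=2:; next v becomes -14; next at i=3:; next v becomes -17; next s becomes 1; next at i=2:; next s becomes 0; next at i=3:; next s becomes 0; next s becomes -4; next final value -5. price_opt: p becomes 6; next u becomes -5; next v becomes 1; next at k=0:; next v becomes -5; next at k=1:; next v becomes -10; next at k=2:; next v becomes -14; next at k=3:; next v becomes -17; next s becomes 1; next at k=2:; next r becomes -19; next s becomes 0; next at k=3:; next r becomes -19; next s becomes 0; next s becomes -4; next final value -5. Both give -5.
Checked all 48 inputs in the declared domain: the outputs agree on every one.
verdict: equivalent


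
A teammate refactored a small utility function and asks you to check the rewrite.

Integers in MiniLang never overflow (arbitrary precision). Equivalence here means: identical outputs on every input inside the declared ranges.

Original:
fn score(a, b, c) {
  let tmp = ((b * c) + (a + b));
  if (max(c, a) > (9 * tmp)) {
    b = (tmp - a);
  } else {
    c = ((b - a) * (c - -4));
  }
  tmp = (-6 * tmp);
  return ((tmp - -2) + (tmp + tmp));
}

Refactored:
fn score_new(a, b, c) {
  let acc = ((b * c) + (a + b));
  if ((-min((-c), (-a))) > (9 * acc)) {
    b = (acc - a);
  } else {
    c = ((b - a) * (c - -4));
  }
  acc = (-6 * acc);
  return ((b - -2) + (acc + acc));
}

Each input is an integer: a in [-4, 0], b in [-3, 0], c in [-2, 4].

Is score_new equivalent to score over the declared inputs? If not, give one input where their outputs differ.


At a=-4, b=-3, c=-2: score gives 20, score_new gives 17.
verdict: not equivalent; witness: a=-4, b=-3, c=-2


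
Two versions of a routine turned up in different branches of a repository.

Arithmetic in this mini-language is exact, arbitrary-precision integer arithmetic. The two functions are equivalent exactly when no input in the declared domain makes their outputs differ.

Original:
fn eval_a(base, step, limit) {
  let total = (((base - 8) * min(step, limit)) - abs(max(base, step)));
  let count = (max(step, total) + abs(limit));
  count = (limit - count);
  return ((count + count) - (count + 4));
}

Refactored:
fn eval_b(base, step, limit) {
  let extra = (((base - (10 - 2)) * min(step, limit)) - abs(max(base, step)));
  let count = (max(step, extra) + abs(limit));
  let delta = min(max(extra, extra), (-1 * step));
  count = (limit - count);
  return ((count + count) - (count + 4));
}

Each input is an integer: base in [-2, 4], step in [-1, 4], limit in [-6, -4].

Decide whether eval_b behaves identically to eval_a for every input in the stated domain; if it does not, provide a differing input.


This is a faithful refactor — arithmetic usage differs, and min/max/abs usage differs, and constant usage differs, and local variable names differ, and statement counts differ, but the computed results match everywhere.
One worked example (base=3, step=4, limit=-4) — eval_a: total := 16 | count := 20 | count := -24 | result -28; eval_b: extra := 16 | count := 20 | delta := -4 | count := -24 | result -28; agreement on -28.
Checked all 126 inputs in the declared domain: the outputs agree on every one.
verdict: equivalent


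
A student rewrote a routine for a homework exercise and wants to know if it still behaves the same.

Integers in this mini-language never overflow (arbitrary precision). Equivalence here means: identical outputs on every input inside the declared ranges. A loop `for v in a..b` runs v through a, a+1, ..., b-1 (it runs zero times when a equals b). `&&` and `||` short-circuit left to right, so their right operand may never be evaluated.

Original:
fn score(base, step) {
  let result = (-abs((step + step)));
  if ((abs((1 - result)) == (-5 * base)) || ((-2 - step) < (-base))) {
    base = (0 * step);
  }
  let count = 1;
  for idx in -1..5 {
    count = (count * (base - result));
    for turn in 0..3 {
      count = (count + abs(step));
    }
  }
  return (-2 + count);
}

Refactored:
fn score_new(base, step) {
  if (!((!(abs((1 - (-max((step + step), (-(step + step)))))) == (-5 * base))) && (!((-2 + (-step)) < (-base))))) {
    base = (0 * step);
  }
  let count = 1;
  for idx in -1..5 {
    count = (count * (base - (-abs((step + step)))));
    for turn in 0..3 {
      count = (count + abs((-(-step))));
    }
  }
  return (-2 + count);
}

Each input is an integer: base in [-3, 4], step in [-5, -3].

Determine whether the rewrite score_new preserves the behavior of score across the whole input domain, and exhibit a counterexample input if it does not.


The two versions differ — the changes include arithmetic usage differs; also min/max/abs usage differs; also statement counts differ; also boolean connective usage differs; also local variable names differ.
As a probe, take base=3, step=-3: score runs result becomes -6; next ((abs((1 - result)) == (-5 * base)) || ((-2 - step) < (-base))) evaluates to false; next count becomes 1; next at idx=-1:; next count becomes 9; next at turn=0:; next count becomes 12; next at turn=1:; next count becomes 15; next at turn=2:; next count becomes 18; next at idx=0:; next count becomes 162; next at turn=0:; next count becomes 165; next at turn=1:; next count becomes 168; next at turn=2:; next count becomes 171; next at idx=1:; next count becomes 1539; next at turn=0:; next count becomes 1542; next at turn=1:; next count becomes 1545; next at turn=2:; next count becomes 1548; next at idx=2:; next count becomes 13932; next at turn=0:; next count becomes 13935; next at turn=1:; next count becomes 13938; next at turn=2:; next count becomes 13941; next at idx=3:; next count becomes 125469; next at turn=0:; next count becomes 125472; next at turn=1:; next count becomes 125475; next at turn=2:; next count becomes 125478; next at idx=4:; next count becomes 1129302; next at turn=0:; next count becomes 1129305; next at turn=1:; next count becomes 1129308; next at turn=2:; next count becomes 1129311; next final value 1129309; score_new runs (!((!(abs((1 - (-max((step + step), (-(step + step)))))) == (-5 * base))) && (!((-2 + (-step)) < (-base))))) evaluates to false; next count becomes 1; next at idx=-1:; next count becomes 9; next at turn=0:; next count becomes 12; next at turn=1:; next count becomes 15; next at turn=2:; next count becomes 18; next at idx=0:; next count becomes 162; next at turn=0:; next count becomes 165; next at turn=1:; next count becomes 168; next at turn=2:; next count becomes 171; next at idx=1:; next count becomes 1539; next at turn=0:; next count becomes 1542; next at turn=1:; next count becomes 1545; next at turn=2:; next count becomes 1548; next at idx=2:; next count becomes 13932; next at turn=0:; next count becomes 13935; next at turn=1:; next count becomes 13938; next at turn=2:; next count becomes 13941; next at idx=3:; next count becomes 125469; next at turn=0:; next count becomes 125472; next at turn=1:; next count becomes 125475; next at turn=2:; next count becomes 125478; next at idx=4:; next count becomes 1129302; next at turn=0:; next count becomes 1129305; next at turn=1:; next count becomes 1129308; next at turn=2:; next count becomes 1129311; next final value 1129309; both end at 1129309.
An exhaustive pass over the 24 declared inputs shows identical outputs.
verdict: equivalent


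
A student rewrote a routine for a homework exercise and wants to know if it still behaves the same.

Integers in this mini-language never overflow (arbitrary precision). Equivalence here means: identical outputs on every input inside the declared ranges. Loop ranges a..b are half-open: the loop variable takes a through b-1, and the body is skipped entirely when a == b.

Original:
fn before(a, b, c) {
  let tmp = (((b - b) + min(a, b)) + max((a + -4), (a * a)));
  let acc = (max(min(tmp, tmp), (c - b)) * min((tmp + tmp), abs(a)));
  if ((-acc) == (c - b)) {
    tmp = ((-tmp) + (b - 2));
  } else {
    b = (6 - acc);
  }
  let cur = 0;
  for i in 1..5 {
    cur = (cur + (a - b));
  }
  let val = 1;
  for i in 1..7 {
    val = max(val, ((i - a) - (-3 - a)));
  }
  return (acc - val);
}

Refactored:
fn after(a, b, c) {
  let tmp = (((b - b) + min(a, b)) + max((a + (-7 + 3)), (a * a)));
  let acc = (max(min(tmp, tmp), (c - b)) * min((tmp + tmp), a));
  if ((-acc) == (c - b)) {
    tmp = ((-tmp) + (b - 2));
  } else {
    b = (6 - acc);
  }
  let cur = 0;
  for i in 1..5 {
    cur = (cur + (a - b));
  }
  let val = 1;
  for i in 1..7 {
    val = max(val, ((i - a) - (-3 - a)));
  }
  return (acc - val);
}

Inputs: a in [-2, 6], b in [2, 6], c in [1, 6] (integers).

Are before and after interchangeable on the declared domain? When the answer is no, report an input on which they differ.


These are not equivalent — on a=-2, b=2, c=1 the outputs split (-5 vs -13).
before: tmp=2, then acc=4, then ((-acc) == (c - b)) is false, then b=2, then cur=0, then (i=1), then cur=-4, then (i=2), then cur=-8, then (i=3), then cur=-12, then (i=4), then cur=-16, then val=1, then (i=1), then val=4, then (i=2), then val=5, then (i=3), then val=6, then (i=4), then val=7, then (i=5), then val=8, then (i=6), then val=9, then returns -5
after: tmp=2, then acc=-4, then ((-acc) == (c - b)) is false, then b=10, then cur=0, then (i=1), then cur=-12, then (i=2), then cur=-24, then (i=3), then cur=-36, then (i=4), then cur=-48, then val=1, then (i=1), then val=4, then (i=2), then val=5, then (i=3), then val=6, then (i=4), then val=7, then (i=5), then val=8, then (i=6), then val=9, then returns -13
verdict: not equivalent; witness: a=-2, b=2, c=1


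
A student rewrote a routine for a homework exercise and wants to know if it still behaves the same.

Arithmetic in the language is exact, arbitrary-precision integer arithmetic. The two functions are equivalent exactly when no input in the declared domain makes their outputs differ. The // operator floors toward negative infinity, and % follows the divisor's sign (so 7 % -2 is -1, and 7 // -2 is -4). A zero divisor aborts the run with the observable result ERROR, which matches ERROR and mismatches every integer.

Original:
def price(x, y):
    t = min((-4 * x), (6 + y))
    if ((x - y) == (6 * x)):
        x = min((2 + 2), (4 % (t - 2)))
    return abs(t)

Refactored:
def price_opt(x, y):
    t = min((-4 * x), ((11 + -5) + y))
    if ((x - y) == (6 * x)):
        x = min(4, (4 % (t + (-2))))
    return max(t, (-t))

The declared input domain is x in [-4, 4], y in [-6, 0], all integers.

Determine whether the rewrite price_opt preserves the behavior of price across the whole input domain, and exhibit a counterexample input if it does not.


Reading the diff, among the changes: arithmetic usage differs, and min/max/abs usage differs, and constant usage differs.
As a probe, take x=0, y=-2: price runs t = 0; ((x - y) == (6 * x)) -> false; return 0; price_opt runs t = 0; ((x - y) == (6 * x)) -> false; return 0; both end at 0.
Every one of the 63 inputs gives matching results.
verdict: equivalent


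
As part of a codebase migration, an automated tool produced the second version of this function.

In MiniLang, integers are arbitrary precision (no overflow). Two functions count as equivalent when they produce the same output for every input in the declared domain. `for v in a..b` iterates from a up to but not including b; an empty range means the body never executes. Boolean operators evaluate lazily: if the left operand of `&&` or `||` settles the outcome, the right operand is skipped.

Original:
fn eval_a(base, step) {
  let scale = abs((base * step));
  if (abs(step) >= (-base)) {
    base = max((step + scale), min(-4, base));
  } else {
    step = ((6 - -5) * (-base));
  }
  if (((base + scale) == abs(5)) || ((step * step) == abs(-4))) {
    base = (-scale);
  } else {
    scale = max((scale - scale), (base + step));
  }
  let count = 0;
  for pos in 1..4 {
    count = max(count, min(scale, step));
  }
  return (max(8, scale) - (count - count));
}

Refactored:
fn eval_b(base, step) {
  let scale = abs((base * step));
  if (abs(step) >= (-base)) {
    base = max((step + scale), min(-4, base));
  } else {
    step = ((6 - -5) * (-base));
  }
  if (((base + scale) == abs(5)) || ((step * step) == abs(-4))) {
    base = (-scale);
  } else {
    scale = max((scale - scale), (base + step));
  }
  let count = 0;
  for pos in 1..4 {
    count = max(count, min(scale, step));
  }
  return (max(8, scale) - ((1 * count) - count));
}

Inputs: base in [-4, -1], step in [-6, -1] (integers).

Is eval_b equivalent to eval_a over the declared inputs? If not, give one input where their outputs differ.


Equivalent — the differences include arithmetic usage differs; also constant usage differs, yet no declared input distinguishes the two.
One worked example (base=-3, step=-5) — eval_a: scale = 15; (abs(step) >= (-base)) -> true; base = 10; (((base + scale) == abs(5)) || ((step * step) == abs(-4))) -> false; scale = 5; count = 0; [pos=1]; count = 0; [pos=2]; count = 0; [pos=3]; count = 0; return 8; eval_b: scale = 15; (abs(step) >= (-base)) -> true; base = 10; (((base + scale) == abs(5)) || ((step * step) == abs(-4))) -> false; scale = 5; count = 0; [pos=1]; count = 0; [pos=2]; count = 0; [pos=3]; count = 0; return 8; agreement on 8.
Checked all 24 inputs in the declared domain: the outputs agree on every one.
verdict: equivalent


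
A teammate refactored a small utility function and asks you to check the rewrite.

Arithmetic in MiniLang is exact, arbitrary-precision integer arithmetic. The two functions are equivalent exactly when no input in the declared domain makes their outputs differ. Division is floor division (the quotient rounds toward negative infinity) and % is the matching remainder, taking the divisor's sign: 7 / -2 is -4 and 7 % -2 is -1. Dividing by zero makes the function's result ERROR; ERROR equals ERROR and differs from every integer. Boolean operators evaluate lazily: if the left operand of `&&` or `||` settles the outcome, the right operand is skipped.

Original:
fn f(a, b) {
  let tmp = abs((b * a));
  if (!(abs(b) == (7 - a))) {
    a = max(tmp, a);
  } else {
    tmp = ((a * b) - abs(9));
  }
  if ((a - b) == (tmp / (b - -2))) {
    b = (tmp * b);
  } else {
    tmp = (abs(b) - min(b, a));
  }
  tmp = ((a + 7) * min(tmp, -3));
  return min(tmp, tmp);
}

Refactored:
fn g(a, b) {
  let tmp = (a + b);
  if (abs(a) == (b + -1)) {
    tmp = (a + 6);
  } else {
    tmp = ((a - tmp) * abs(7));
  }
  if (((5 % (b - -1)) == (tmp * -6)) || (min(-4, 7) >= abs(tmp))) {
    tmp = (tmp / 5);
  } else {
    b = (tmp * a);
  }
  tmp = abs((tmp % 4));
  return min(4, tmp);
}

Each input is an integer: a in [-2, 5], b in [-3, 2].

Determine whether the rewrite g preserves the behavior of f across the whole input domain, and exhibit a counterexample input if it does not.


a=-2, b=-3 yields -39 from f but 1 from g.
verdict: not equivalent; witness: a=-2, b=-3


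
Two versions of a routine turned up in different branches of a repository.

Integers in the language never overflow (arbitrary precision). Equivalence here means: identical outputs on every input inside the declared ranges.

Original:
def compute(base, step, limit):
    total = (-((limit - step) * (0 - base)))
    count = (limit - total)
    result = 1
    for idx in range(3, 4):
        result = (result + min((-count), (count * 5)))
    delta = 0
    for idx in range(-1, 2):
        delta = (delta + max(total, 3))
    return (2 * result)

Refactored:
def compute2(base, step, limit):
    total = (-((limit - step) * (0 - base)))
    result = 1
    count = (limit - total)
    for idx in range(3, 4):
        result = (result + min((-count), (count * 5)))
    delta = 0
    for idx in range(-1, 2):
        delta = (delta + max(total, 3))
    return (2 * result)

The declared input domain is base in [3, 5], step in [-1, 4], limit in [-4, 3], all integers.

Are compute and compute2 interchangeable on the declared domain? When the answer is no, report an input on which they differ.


Reading the diff, among the changes: same computation, different form.
Spot check at base=4, step=1, limit=-1 — compute: total becomes -8; next count becomes 7; next result becomes 1; next at idx=3:; next result becomes -6; next delta becomes 0; next at idx=-1:; next delta becomes 3; next at idx=0:; next delta becomes 6; next at idx=1:; next delta becomes 9; next final value -12. compute2: total becomes -8; next result becomes 1; next count becomes 7; next at idx=3:; next result becomes -6; next delta becomes 0; next at idx=-1:; next delta becomes 3; next at idx=0:; next delta becomes 6; next at idx=1:; next delta becomes 9; next final value -12. Both give -12.
Across all 144 domain points the two functions coincide.
verdict: equivalent


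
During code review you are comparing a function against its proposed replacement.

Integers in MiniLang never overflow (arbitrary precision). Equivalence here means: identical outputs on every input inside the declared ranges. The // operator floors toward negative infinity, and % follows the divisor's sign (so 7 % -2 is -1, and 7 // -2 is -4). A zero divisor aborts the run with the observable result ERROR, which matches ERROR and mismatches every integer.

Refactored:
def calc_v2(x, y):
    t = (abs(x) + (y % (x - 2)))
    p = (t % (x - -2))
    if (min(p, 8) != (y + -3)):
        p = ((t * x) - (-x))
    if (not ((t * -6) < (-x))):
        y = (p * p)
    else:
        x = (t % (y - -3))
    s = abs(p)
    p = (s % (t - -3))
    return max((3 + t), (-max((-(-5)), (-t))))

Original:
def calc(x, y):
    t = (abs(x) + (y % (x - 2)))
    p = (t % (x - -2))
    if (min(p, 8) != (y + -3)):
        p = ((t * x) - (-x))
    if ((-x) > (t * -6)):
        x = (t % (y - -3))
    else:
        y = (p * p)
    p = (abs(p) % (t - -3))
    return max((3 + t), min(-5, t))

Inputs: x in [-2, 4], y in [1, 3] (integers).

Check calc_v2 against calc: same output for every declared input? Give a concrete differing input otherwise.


Comparing the listings, the differences include: boolean connective usage differs; statement counts differ; local variable names differ; comparison usage differs; min/max/abs usage differs.
Tracing x=-2, y=2: calc: t = 0; division by zero -> ERROR | calc_v2: t = 0; division by zero -> ERROR — matching result ERROR.
Every one of the 21 inputs gives matching results.
verdict: equivalent
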